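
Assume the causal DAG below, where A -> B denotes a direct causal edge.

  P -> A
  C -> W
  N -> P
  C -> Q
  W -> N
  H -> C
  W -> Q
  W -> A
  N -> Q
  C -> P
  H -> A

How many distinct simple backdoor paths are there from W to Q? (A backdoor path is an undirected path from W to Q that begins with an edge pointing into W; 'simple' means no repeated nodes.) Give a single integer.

3

A backdoor path from W to Q is any simple undirected path whose first edge points into W (i.e. leaves W via a parent).
Parents of W: {C}.
Enumerating:
  P1: W <- C <- H -> A <- P <- N -> Q
  P2: W <- C -> P <- N -> Q
  P3: W <- C -> Q
That exhausts the simple backdoor paths. Count: 3.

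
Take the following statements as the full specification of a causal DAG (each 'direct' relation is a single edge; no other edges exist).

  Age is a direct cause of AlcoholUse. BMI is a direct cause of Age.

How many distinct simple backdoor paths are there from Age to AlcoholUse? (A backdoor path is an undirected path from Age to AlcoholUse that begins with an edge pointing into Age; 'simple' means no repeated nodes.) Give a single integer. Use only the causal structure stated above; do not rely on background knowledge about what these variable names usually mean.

0

A backdoor path from Age to AlcoholUse is any simple undirected path whose first edge points into Age (i.e. leaves Age via a parent).
Parents of Age: {BMI}.
No simple path from any parent of Age reaches AlcoholUse without revisiting Age, so there are no backdoor paths.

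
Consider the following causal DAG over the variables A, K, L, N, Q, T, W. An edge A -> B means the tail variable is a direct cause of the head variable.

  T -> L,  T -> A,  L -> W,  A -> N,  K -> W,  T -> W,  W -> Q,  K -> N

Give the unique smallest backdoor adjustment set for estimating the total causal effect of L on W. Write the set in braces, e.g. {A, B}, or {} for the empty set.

{T}

Variables eligible for adjustment (non-descendants of L, excluding L and W): {A, K, N, T}.
Backdoor paths from L to W:
  P1: L <- T -> W
  P2: L <- T -> A -> N <- K -> W
The empty set is not sufficient: P1 (L <- T -> W) has no collider blocking it and no conditioned non-collider, so it is open.
Try {T}:
  P1: blocked at fork node T ∈ conditioning set.
  P2: blocked at fork node T ∈ conditioning set.
{T} contains no descendant of L and blocks every backdoor path.
No other singleton works — e.g. {K} leaves P1 open — so {T} is the unique smallest valid adjustment set.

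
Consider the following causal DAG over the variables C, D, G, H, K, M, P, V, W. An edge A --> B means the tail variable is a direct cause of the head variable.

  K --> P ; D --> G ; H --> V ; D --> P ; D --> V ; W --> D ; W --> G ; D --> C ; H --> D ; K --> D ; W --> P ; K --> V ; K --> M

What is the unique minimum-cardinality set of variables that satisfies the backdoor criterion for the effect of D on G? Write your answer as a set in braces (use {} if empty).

Variables eligible for adjustment (non-descendants of D, excluding D and G): {H, K, M, W}.
Backdoor paths from D to G:
  P1: D <- K -> P <- W -> G
  P2: D <- H -> V <- K -> P <- W -> G
  P3: D <- W -> G
The empty set is not sufficient: P3 (D <- W -> G) has no collider blocking it and no conditioned non-collider, so it is open.
Try {W}:
  P1: blocked at collider P (neither it nor any descendant is in the conditioning set).
  P2: blocked at collider V (neither it nor any descendant is in the conditioning set).
  P3: blocked at fork node W ∈ conditioning set.
{W} contains no descendant of D and blocks every backdoor path.
No other singleton works — e.g. {K} leaves P3 open — so {W} is the unique smallest valid adjustment set.

{W}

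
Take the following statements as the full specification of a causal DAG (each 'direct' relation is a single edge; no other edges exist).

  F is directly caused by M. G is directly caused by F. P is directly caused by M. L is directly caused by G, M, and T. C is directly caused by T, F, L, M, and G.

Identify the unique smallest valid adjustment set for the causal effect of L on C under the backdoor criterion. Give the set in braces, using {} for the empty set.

Variables eligible for adjustment (non-descendants of L, excluding L and C): {F, G, M, P, T}.
Backdoor paths from L to C:
  P1: L <- M -> F -> G -> C
  P2: L <- M -> F -> C
  P3: L <- M -> C
  P4: L <- G <- F <- M -> C
  P5: L <- G <- F -> C
  P6: L <- G -> C
  P7: L <- T -> C
The empty set is not sufficient: P1 (L <- M -> F -> G -> C) has no collider blocking it and no conditioned non-collider, so it is open.
Try {G, M, T}:
  P1: blocked at fork node M ∈ conditioning set.
  P2: blocked at fork node M ∈ conditioning set.
  P3: blocked at fork node M ∈ conditioning set.
  P4: blocked at chain node G ∈ conditioning set.
  P5: blocked at chain node G ∈ conditioning set.
  P6: blocked at fork node G ∈ conditioning set.
  P7: blocked at fork node T ∈ conditioning set.
{G, M, T} contains no descendant of L and blocks every backdoor path.
Every element of {G, M, T} is needed (dropping G leaves P5 open; dropping M leaves P2 open; dropping T leaves P7 open), so no proper subset is valid.
Among all size-3 subsets of the eligible variables, only {G, M, T} blocks every backdoor path, so it is the unique smallest valid adjustment set.

{G, M, T}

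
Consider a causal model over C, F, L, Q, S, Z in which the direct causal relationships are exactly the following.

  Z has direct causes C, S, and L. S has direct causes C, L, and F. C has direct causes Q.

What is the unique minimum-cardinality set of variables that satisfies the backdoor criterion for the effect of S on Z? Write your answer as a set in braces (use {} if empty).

Variables eligible for adjustment (non-descendants of S, excluding S and Z): {C, F, L, Q}.
Backdoor paths from S to Z:
  P1: S <- L -> Z
  P2: S <- C -> Z
The empty set is not sufficient: P1 (S <- L -> Z) has no collider blocking it and no conditioned non-collider, so it is open.
Try {C, L}:
  P1: blocked at fork node L ∈ conditioning set.
  P2: blocked at fork node C ∈ conditioning set.
{C, L} contains no descendant of S and blocks every backdoor path.
Every element of {C, L} is needed (dropping C leaves P2 open; dropping L leaves P1 open), so no proper subset is valid.
Among all size-2 subsets of the eligible variables, only {C, L} blocks every backdoor path, so it is the unique smallest valid adjustment set.

{C, L}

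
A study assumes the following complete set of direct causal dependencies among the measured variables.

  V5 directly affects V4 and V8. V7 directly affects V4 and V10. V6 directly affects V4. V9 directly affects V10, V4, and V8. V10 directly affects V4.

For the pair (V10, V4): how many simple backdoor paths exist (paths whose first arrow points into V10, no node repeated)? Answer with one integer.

3

A backdoor path from V10 to V4 is any simple undirected path whose first edge points into V10 (i.e. leaves V10 via a parent).
Parents of V10: {V7, V9}.
Enumerating:
  P1: V10 <- V7 -> V4
  P2: V10 <- V9 -> V8 <- V5 -> V4
  P3: V10 <- V9 -> V4
That exhausts the simple backdoor paths. Count: 3.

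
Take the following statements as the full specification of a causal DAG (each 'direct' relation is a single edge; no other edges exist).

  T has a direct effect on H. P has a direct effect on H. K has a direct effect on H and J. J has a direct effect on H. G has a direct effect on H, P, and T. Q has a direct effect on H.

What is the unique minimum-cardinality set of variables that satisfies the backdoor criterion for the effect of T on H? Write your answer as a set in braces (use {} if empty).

Variables eligible for adjustment (non-descendants of T, excluding T and H): {G, J, K, P, Q}.
Backdoor paths from T to H:
  P1: T <- G -> P -> H
  P2: T <- G -> H
The empty set is not sufficient: P1 (T <- G -> P -> H) has no collider blocking it and no conditioned non-collider, so it is open.
Try {G}:
  P1: blocked at fork node G ∈ conditioning set.
  P2: blocked at fork node G ∈ conditioning set.
{G} contains no descendant of T and blocks every backdoor path.
No other singleton works — e.g. {Q} leaves P1 open — so {G} is the unique smallest valid adjustment set.

{G}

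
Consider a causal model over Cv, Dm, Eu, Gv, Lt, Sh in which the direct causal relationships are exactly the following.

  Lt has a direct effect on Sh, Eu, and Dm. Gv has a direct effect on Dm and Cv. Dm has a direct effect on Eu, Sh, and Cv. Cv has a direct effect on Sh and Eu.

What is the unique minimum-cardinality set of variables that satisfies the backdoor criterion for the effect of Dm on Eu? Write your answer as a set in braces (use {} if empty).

Variables eligible for adjustment (non-descendants of Dm, excluding Dm and Eu): {Gv, Lt}.
Backdoor paths from Dm to Eu:
  P1: Dm <- Gv -> Cv -> Sh <- Lt -> Eu
  P2: Dm <- Gv -> Cv -> Eu
  P3: Dm <- Lt -> Sh <- Cv -> Eu
  P4: Dm <- Lt -> Eu
The empty set is not sufficient: P2 (Dm <- Gv -> Cv -> Eu) has no collider blocking it and no conditioned non-collider, so it is open.
Try {Gv, Lt}:
  P1: blocked at fork node Gv ∈ conditioning set.
  P2: blocked at fork node Gv ∈ conditioning set.
  P3: blocked at fork node Lt ∈ conditioning set.
  P4: blocked at fork node Lt ∈ conditioning set.
{Gv, Lt} contains no descendant of Dm and blocks every backdoor path.
Every element of {Gv, Lt} is needed (dropping Gv leaves P2 open; dropping Lt leaves P4 open), so no proper subset is valid.
Among all size-2 subsets of the eligible variables, only {Gv, Lt} blocks every backdoor path, so it is the unique smallest valid adjustment set.

{Gv, Lt}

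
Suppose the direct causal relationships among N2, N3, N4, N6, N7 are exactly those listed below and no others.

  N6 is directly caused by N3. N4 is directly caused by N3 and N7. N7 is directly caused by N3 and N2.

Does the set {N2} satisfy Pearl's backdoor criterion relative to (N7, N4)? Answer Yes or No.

Backdoor paths from N7 to N4 (paths whose first edge points into N7):
  P1: N7 <- N3 -> N4
Condition 1 (no descendant of N7 in the set): holds — descendants of N7 are {N4}; none are in {N2}.
Condition 2 (every backdoor path blocked by {N2}):
  P1: open — no interior node is in the conditioning set.
{N2} does not satisfy the backdoor criterion.

No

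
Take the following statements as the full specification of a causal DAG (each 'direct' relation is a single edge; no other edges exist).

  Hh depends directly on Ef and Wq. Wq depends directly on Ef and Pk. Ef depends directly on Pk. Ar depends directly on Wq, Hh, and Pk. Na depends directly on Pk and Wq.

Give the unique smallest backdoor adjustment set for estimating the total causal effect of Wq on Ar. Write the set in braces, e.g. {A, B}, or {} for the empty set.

Variables eligible for adjustment (non-descendants of Wq, excluding Wq and Ar): {Ef, Pk}.
Backdoor paths from Wq to Ar:
  P1: Wq <- Pk -> Ef -> Hh -> Ar
  P2: Wq <- Pk -> Ar
  P3: Wq <- Ef <- Pk -> Ar
  P4: Wq <- Ef -> Hh -> Ar
The empty set is not sufficient: P1 (Wq <- Pk -> Ef -> Hh -> Ar) has no collider blocking it and no conditioned non-collider, so it is open.
Try {Ef, Pk}:
  P1: blocked at fork node Pk ∈ conditioning set.
  P2: blocked at fork node Pk ∈ conditioning set.
  P3: blocked at chain node Ef ∈ conditioning set.
  P4: blocked at fork node Ef ∈ conditioning set.
{Ef, Pk} contains no descendant of Wq and blocks every backdoor path.
Every element of {Ef, Pk} is needed (dropping Ef leaves P4 open; dropping Pk leaves P2 open), so no proper subset is valid.
Among all size-2 subsets of the eligible variables, only {Ef, Pk} blocks every backdoor path, so it is the unique smallest valid adjustment set.

{Ef, Pk}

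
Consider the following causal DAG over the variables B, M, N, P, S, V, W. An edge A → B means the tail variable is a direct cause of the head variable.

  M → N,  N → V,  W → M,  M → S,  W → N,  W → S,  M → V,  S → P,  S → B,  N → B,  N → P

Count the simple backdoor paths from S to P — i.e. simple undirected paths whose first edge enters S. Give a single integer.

6

A backdoor path from S to P is any simple undirected path whose first edge points into S (i.e. leaves S via a parent).
Parents of S: {M, W}.
Enumerating:
  P1: S <- W -> M -> N -> P
  P2: S <- W -> M -> V <- N -> P
  P3: S <- W -> N -> P
  P4: S <- M <- W -> N -> P
  P5: S <- M -> N -> P
  P6: S <- M -> V <- N -> P
That exhausts the simple backdoor paths. Count: 6.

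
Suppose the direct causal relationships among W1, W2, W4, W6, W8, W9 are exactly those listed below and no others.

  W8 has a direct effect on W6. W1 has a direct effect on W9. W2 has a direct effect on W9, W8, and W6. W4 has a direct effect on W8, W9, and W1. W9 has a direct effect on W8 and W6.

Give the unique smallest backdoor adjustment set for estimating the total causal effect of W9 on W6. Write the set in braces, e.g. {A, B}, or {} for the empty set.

Variables eligible for adjustment (non-descendants of W9, excluding W9 and W6): {W1, W2, W4}.
Backdoor paths from W9 to W6:
  P1: W9 <- W4 -> W8 <- W2 -> W6
  P2: W9 <- W4 -> W8 -> W6
  P3: W9 <- W1 <- W4 -> W8 <- W2 -> W6
  P4: W9 <- W1 <- W4 -> W8 -> W6
  P5: W9 <- W2 -> W8 -> W6
  P6: W9 <- W2 -> W6
The empty set is not sufficient: P2 (W9 <- W4 -> W8 -> W6) has no collider blocking it and no conditioned non-collider, so it is open.
Try {W2, W4}:
  P1: blocked at fork node W4 ∈ conditioning set.
  P2: blocked at fork node W4 ∈ conditioning set.
  P3: blocked at fork node W4 ∈ conditioning set.
  P4: blocked at fork node W4 ∈ conditioning set.
  P5: blocked at fork node W2 ∈ conditioning set.
  P6: blocked at fork node W2 ∈ conditioning set.
{W2, W4} contains no descendant of W9 and blocks every backdoor path.
Every element of {W2, W4} is needed (dropping W2 leaves P5 open; dropping W4 leaves P2 open), so no proper subset is valid.
Among all size-2 subsets of the eligible variables, only {W2, W4} blocks every backdoor path, so it is the unique smallest valid adjustment set.

{W2, W4}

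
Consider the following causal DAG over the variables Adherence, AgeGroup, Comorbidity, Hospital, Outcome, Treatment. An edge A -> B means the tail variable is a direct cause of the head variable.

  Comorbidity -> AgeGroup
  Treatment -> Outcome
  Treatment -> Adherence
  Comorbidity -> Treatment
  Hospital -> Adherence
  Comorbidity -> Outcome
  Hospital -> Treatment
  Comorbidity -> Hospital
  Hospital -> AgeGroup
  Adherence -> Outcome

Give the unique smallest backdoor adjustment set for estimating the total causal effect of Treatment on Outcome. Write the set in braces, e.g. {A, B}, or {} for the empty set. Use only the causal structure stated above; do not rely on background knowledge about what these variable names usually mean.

Variables eligible for adjustment (non-descendants of Treatment, excluding Treatment and Outcome): {AgeGroup, Comorbidity, Hospital}.
Backdoor paths from Treatment to Outcome:
  P1: Treatment <- Comorbidity -> Hospital -> Adherence -> Outcome
  P2: Treatment <- Comorbidity -> AgeGroup <- Hospital -> Adherence -> Outcome
  P3: Treatment <- Comorbidity -> Outcome
  P4: Treatment <- Hospital <- Comorbidity -> Outcome
  P5: Treatment <- Hospital -> AgeGroup <- Comorbidity -> Outcome
  P6: Treatment <- Hospital -> Adherence -> Outcome
The empty set is not sufficient: P1 (Treatment <- Comorbidity -> Hospital -> Adherence -> Outcome) has no collider blocking it and no conditioned non-collider, so it is open.
Try {Comorbidity, Hospital}:
  P1: blocked at fork node Comorbidity ∈ conditioning set.
  P2: blocked at fork node Comorbidity ∈ conditioning set.
  P3: blocked at fork node Comorbidity ∈ conditioning set.
  P4: blocked at chain node Hospital ∈ conditioning set.
  P5: blocked at fork node Hospital ∈ conditioning set.
  P6: blocked at fork node Hospital ∈ conditioning set.
{Comorbidity, Hospital} contains no descendant of Treatment and blocks every backdoor path.
Every element of {Comorbidity, Hospital} is needed (dropping Comorbidity leaves P3 open; dropping Hospital leaves P6 open), so no proper subset is valid.
Among all size-2 subsets of the eligible variables, only {Comorbidity, Hospital} blocks every backdoor path, so it is the unique smallest valid adjustment set.

{Comorbidity, Hospital}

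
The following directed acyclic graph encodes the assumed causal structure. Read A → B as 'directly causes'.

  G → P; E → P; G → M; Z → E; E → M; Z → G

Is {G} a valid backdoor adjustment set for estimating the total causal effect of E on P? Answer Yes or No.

Yes

Backdoor paths from E to P (paths whose first edge points into E):
  P1: E <- Z -> G -> P
Condition 1 (no descendant of E in the set): holds — descendants of E are {M, P}; none are in {G}.
Condition 2 (every backdoor path blocked by {G}):
  P1: blocked at chain node G ∈ conditioning set.
{G} satisfies the backdoor criterion.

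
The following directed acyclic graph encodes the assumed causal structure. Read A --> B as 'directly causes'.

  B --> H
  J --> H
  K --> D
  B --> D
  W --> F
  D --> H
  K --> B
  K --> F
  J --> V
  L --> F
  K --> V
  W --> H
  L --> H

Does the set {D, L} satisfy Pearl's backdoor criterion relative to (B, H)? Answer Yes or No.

Backdoor paths from B to H (paths whose first edge points into B):
  P1: B <- K -> V <- J -> H
  P2: B <- K -> D -> H
  P3: B <- K -> F <- L -> H
  P4: B <- K -> F <- W -> H
Condition 1 (no descendant of B in the set): FAILS — D is a descendant of B.
Condition 2 (every backdoor path blocked by {D, L}):
  P1: blocked at collider V (neither it nor any descendant is in the conditioning set).
  P2: blocked at chain node D ∈ conditioning set.
  P3: blocked at collider F (neither it nor any descendant is in the conditioning set).
  P4: blocked at collider F (neither it nor any descendant is in the conditioning set).
{D, L} does not satisfy the backdoor criterion.

No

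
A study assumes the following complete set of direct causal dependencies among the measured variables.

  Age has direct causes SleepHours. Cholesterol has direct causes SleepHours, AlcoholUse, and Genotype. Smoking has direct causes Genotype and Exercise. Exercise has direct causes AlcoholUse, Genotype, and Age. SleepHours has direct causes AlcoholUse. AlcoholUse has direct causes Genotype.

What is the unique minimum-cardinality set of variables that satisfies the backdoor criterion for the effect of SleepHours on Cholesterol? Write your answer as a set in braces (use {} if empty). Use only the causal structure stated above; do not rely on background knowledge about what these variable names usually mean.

{AlcoholUse}

Variables eligible for adjustment (non-descendants of SleepHours, excluding SleepHours and Cholesterol): {AlcoholUse, Genotype}.
Backdoor paths from SleepHours to Cholesterol:
  P1: SleepHours <- AlcoholUse <- Genotype -> Cholesterol
  P2: SleepHours <- AlcoholUse -> Cholesterol
  P3: SleepHours <- AlcoholUse -> Exercise <- Genotype -> Cholesterol
  P4: SleepHours <- AlcoholUse -> Exercise -> Smoking <- Genotype -> Cholesterol
The empty set is not sufficient: P1 (SleepHours <- AlcoholUse <- Genotype -> Cholesterol) has no collider blocking it and no conditioned non-collider, so it is open.
Try {AlcoholUse}:
  P1: blocked at chain node AlcoholUse ∈ conditioning set.
  P2: blocked at fork node AlcoholUse ∈ conditioning set.
  P3: blocked at fork node AlcoholUse ∈ conditioning set.
  P4: blocked at fork node AlcoholUse ∈ conditioning set.
{AlcoholUse} contains no descendant of SleepHours and blocks every backdoor path.
No other singleton works — e.g. {Genotype} leaves P2 open — so {AlcoholUse} is the unique smallest valid adjustment set.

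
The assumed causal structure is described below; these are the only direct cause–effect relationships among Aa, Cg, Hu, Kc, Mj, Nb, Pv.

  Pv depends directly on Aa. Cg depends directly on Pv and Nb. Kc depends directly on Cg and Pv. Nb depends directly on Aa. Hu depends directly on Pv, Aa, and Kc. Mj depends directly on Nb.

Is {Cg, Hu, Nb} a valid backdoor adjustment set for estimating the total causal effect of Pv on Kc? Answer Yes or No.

No

Backdoor paths from Pv to Kc (paths whose first edge points into Pv):
  P1: Pv <- Aa -> Nb -> Cg -> Kc
  P2: Pv <- Aa -> Hu <- Kc
Condition 1 (no descendant of Pv in the set): FAILS — Cg and Hu are descendants of Pv.
Condition 2 (every backdoor path blocked by {Cg, Hu, Nb}):
  P1: blocked at chain node Nb ∈ conditioning set.
  P2: open — collider(s) Hu are conditioned on (or have a conditioned descendant) and no non-collider on the path is in the set.
{Cg, Hu, Nb} does not satisfy the backdoor criterion.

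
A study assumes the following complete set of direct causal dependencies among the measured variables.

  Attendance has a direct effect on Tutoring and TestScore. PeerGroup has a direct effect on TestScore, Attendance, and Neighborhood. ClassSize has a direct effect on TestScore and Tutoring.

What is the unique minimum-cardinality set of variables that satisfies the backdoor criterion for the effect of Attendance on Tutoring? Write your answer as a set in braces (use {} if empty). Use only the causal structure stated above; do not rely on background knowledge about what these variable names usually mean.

Variables eligible for adjustment (non-descendants of Attendance, excluding Attendance and Tutoring): {ClassSize, Neighborhood, PeerGroup}.
Backdoor paths from Attendance to Tutoring:
  P1: Attendance <- PeerGroup -> TestScore <- ClassSize -> Tutoring
Each backdoor path contains an unconditioned collider, so every path is already blocked with the empty conditioning set:
  P1: blocked at collider TestScore (neither it nor any descendant is in the conditioning set).
The empty set is therefore the unique smallest valid set.

{}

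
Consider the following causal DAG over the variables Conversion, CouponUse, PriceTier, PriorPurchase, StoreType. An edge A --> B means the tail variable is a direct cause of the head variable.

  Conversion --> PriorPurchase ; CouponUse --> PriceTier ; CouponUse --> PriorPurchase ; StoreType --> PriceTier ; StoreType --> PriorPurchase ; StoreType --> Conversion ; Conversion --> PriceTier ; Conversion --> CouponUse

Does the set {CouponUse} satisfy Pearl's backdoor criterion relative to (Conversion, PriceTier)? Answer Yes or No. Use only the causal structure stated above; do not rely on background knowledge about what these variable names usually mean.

Backdoor paths from Conversion to PriceTier (paths whose first edge points into Conversion):
  P1: Conversion <- StoreType -> PriceTier
  P2: Conversion <- StoreType -> PriorPurchase <- CouponUse -> PriceTier
Condition 1 (no descendant of Conversion in the set): FAILS — CouponUse is a descendant of Conversion.
Condition 2 (every backdoor path blocked by {CouponUse}):
  P1: open — no interior node is in the conditioning set.
  P2: blocked at collider PriorPurchase (neither it nor any descendant is in the conditioning set).
{CouponUse} does not satisfy the backdoor criterion.

No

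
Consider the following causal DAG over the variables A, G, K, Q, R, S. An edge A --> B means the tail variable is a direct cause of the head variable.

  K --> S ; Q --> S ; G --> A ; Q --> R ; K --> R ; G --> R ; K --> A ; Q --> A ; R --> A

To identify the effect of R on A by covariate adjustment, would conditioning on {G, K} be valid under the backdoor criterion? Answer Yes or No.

No

Backdoor paths from R to A (paths whose first edge points into R):
  P1: R <- Q -> S <- K -> A
  P2: R <- Q -> A
  P3: R <- K -> S <- Q -> A
  P4: R <- K -> A
  P5: R <- G -> A
Condition 1 (no descendant of R in the set): holds — descendants of R are {A}; none are in {G, K}.
Condition 2 (every backdoor path blocked by {G, K}):
  P1: blocked at collider S (neither it nor any descendant is in the conditioning set).
  P2: open — no interior node is in the conditioning set.
  P3: blocked at fork node K ∈ conditioning set.
  P4: blocked at fork node K ∈ conditioning set.
  P5: blocked at fork node G ∈ conditioning set.
{G, K} does not satisfy the backdoor criterion.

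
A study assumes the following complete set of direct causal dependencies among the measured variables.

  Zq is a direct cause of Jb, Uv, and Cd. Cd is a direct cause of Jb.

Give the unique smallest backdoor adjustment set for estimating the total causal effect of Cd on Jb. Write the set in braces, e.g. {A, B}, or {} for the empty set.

Variables eligible for adjustment (non-descendants of Cd, excluding Cd and Jb): {Uv, Zq}.
Backdoor paths from Cd to Jb:
  P1: Cd <- Zq -> Jb
The empty set is not sufficient: P1 (Cd <- Zq -> Jb) has no collider blocking it and no conditioned non-collider, so it is open.
Try {Zq}:
  P1: blocked at fork node Zq ∈ conditioning set.
{Zq} contains no descendant of Cd and blocks every backdoor path.
No other singleton works — e.g. {Uv} leaves P1 open — so {Zq} is the unique smallest valid adjustment set.

{Zq}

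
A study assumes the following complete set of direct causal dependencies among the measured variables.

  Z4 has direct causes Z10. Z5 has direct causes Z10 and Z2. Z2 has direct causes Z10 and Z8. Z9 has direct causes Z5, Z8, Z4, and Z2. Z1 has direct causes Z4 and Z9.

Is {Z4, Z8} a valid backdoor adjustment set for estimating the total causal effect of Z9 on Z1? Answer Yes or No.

Backdoor paths from Z9 to Z1 (paths whose first edge points into Z9):
  P1: Z9 <- Z8 -> Z2 <- Z10 -> Z4 -> Z1
  P2: Z9 <- Z8 -> Z2 -> Z5 <- Z10 -> Z4 -> Z1
  P3: Z9 <- Z4 -> Z1
  P4: Z9 <- Z2 <- Z10 -> Z4 -> Z1
  P5: Z9 <- Z2 -> Z5 <- Z10 -> Z4 -> Z1
  P6: Z9 <- Z5 <- Z10 -> Z4 -> Z1
  P7: Z9 <- Z5 <- Z2 <- Z10 -> Z4 -> Z1
Condition 1 (no descendant of Z9 in the set): holds — descendants of Z9 are {Z1}; none are in {Z4, Z8}.
Condition 2 (every backdoor path blocked by {Z4, Z8}):
  P1: blocked at fork node Z8 ∈ conditioning set.
  P2: blocked at fork node Z8 ∈ conditioning set.
  P3: blocked at fork node Z4 ∈ conditioning set.
  P4: blocked at chain node Z4 ∈ conditioning set.
  P5: blocked at collider Z5 (neither it nor any descendant is in the conditioning set).
  P6: blocked at chain node Z4 ∈ conditioning set.
  P7: blocked at chain node Z4 ∈ conditioning set.
{Z4, Z8} satisfies the backdoor criterion.

Yes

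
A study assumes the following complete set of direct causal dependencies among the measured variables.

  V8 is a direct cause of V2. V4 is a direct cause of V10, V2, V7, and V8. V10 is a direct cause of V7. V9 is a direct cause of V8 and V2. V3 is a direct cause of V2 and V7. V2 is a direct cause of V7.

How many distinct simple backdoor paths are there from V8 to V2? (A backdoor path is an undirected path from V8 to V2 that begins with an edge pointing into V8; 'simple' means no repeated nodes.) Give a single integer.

6

A backdoor path from V8 to V2 is any simple undirected path whose first edge points into V8 (i.e. leaves V8 via a parent).
Parents of V8: {V4, V9}.
Enumerating:
  P1: V8 <- V4 -> V10 -> V7 <- V3 -> V2
  P2: V8 <- V4 -> V10 -> V7 <- V2
  P3: V8 <- V4 -> V2
  P4: V8 <- V4 -> V7 <- V3 -> V2
  P5: V8 <- V4 -> V7 <- V2
  P6: V8 <- V9 -> V2
That exhausts the simple backdoor paths. Count: 6.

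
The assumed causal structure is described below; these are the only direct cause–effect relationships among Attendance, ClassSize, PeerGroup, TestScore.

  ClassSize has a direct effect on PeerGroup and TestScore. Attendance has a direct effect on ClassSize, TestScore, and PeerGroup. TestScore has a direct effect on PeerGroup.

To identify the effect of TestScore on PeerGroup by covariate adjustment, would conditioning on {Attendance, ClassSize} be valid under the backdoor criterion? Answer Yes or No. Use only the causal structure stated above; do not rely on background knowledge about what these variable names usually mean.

Yes

Backdoor paths from TestScore to PeerGroup (paths whose first edge points into TestScore):
  P1: TestScore <- Attendance -> ClassSize -> PeerGroup
  P2: TestScore <- Attendance -> PeerGroup
  P3: TestScore <- ClassSize <- Attendance -> PeerGroup
  P4: TestScore <- ClassSize -> PeerGroup
Condition 1 (no descendant of TestScore in the set): holds — descendants of TestScore are {PeerGroup}; none are in {Attendance, ClassSize}.
Condition 2 (every backdoor path blocked by {Attendance, ClassSize}):
  P1: blocked at fork node Attendance ∈ conditioning set.
  P2: blocked at fork node Attendance ∈ conditioning set.
  P3: blocked at chain node ClassSize ∈ conditioning set.
  P4: blocked at fork node ClassSize ∈ conditioning set.
{Attendance, ClassSize} satisfies the backdoor criterion.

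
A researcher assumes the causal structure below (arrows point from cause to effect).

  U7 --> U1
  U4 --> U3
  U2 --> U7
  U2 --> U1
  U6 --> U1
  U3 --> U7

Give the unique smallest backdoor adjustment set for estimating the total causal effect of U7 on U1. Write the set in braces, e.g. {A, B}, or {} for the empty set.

Variables eligible for adjustment (non-descendants of U7, excluding U7 and U1): {U2, U3, U4, U6}.
Backdoor paths from U7 to U1:
  P1: U7 <- U2 -> U1
The empty set is not sufficient: P1 (U7 <- U2 -> U1) has no collider blocking it and no conditioned non-collider, so it is open.
Try {U2}:
  P1: blocked at fork node U2 ∈ conditioning set.
{U2} contains no descendant of U7 and blocks every backdoor path.
No other singleton works — e.g. {U4} leaves P1 open — so {U2} is the unique smallest valid adjustment set.

{U2}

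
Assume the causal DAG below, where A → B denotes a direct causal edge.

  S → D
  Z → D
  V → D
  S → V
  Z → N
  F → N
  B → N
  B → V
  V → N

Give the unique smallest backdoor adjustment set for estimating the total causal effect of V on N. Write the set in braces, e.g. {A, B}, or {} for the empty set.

{B}

Variables eligible for adjustment (non-descendants of V, excluding V and N): {B, F, S, Z}.
Backdoor paths from V to N:
  P1: V <- B -> N
  P2: V <- S -> D <- Z -> N
The empty set is not sufficient: P1 (V <- B -> N) has no collider blocking it and no conditioned non-collider, so it is open.
Try {B}:
  P1: blocked at fork node B ∈ conditioning set.
  P2: blocked at collider D (neither it nor any descendant is in the conditioning set).
{B} contains no descendant of V and blocks every backdoor path.
No other singleton works — e.g. {F} leaves P1 open — so {B} is the unique smallest valid adjustment set.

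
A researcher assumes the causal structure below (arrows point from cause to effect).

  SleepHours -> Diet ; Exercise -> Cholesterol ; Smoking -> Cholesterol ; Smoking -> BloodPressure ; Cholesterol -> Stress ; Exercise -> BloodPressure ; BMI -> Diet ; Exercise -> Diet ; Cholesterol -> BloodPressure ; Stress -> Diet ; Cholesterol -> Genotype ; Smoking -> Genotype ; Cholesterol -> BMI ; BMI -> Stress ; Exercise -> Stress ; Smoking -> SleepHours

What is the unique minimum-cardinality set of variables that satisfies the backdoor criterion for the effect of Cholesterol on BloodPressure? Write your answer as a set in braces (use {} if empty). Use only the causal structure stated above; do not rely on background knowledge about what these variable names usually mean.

{Exercise, Smoking}

Variables eligible for adjustment (non-descendants of Cholesterol, excluding Cholesterol and BloodPressure): {Exercise, SleepHours, Smoking}.
Backdoor paths from Cholesterol to BloodPressure:
  P1: Cholesterol <- Exercise -> BloodPressure
  P2: Cholesterol <- Exercise -> Stress <- BMI -> Diet <- SleepHours <- Smoking -> BloodPressure
  P3: Cholesterol <- Exercise -> Stress -> Diet <- SleepHours <- Smoking -> BloodPressure
  P4: Cholesterol <- Exercise -> Diet <- SleepHours <- Smoking -> BloodPressure
  P5: Cholesterol <- Smoking -> SleepHours -> Diet <- Exercise -> BloodPressure
  P6: Cholesterol <- Smoking -> SleepHours -> Diet <- BMI -> Stress <- Exercise -> BloodPressure
  P7: Cholesterol <- Smoking -> SleepHours -> Diet <- Stress <- Exercise -> BloodPressure
  P8: Cholesterol <- Smoking -> BloodPressure
The empty set is not sufficient: P1 (Cholesterol <- Exercise -> BloodPressure) has no collider blocking it and no conditioned non-collider, so it is open.
Try {Exercise, Smoking}:
  P1: blocked at fork node Exercise ∈ conditioning set.
  P2: blocked at fork node Exercise ∈ conditioning set.
  P3: blocked at fork node Exercise ∈ conditioning set.
  P4: blocked at fork node Exercise ∈ conditioning set.
  P5: blocked at fork node Smoking ∈ conditioning set.
  P6: blocked at fork node Smoking ∈ conditioning set.
  P7: blocked at fork node Smoking ∈ conditioning set.
  P8: blocked at fork node Smoking ∈ conditioning set.
{Exercise, Smoking} contains no descendant of Cholesterol and blocks every backdoor path.
Every element of {Exercise, Smoking} is needed (dropping Exercise leaves P1 open; dropping Smoking leaves P8 open), so no proper subset is valid.
Among all size-2 subsets of the eligible variables, only {Exercise, Smoking} blocks every backdoor path, so it is the unique smallest valid adjustment set.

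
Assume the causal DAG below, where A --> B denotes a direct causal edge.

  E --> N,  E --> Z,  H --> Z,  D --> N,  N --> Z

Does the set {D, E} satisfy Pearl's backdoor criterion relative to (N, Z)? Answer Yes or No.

Backdoor paths from N to Z (paths whose first edge points into N):
  P1: N <- E -> Z
Condition 1 (no descendant of N in the set): holds — descendants of N are {Z}; none are in {D, E}.
Condition 2 (every backdoor path blocked by {D, E}):
  P1: blocked at fork node E ∈ conditioning set.
{D, E} satisfies the backdoor criterion.

Yes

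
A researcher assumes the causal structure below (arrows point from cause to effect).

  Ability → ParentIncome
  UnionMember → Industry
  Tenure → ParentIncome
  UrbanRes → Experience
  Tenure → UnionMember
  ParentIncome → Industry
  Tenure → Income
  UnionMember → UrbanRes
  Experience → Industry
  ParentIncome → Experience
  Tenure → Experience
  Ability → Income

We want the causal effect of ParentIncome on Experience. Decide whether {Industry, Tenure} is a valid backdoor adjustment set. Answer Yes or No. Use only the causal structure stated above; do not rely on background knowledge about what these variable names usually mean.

No

Backdoor paths from ParentIncome to Experience (paths whose first edge points into ParentIncome):
  P1: ParentIncome <- Ability -> Income <- Tenure -> UnionMember -> UrbanRes -> Experience
  P2: ParentIncome <- Ability -> Income <- Tenure -> UnionMember -> Industry <- Experience
  P3: ParentIncome <- Ability -> Income <- Tenure -> Experience
  P4: ParentIncome <- Tenure -> UnionMember -> UrbanRes -> Experience
  P5: ParentIncome <- Tenure -> UnionMember -> Industry <- Experience
  P6: ParentIncome <- Tenure -> Experience
Condition 1 (no descendant of ParentIncome in the set): FAILS — Industry is a descendant of ParentIncome.
Condition 2 (every backdoor path blocked by {Industry, Tenure}):
  P1: blocked at collider Income (neither it nor any descendant is in the conditioning set).
  P2: blocked at collider Income (neither it nor any descendant is in the conditioning set).
  P3: blocked at collider Income (neither it nor any descendant is in the conditioning set).
  P4: blocked at fork node Tenure ∈ conditioning set.
  P5: blocked at fork node Tenure ∈ conditioning set.
  P6: blocked at fork node Tenure ∈ conditioning set.
{Industry, Tenure} does not satisfy the backdoor criterion.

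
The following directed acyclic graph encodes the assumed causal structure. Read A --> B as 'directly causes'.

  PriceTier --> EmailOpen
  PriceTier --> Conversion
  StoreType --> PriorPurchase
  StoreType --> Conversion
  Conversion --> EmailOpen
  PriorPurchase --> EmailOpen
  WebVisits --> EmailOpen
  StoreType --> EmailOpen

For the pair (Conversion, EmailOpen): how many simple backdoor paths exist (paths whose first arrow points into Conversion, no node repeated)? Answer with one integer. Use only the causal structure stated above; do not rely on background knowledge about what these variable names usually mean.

A backdoor path from Conversion to EmailOpen is any simple undirected path whose first edge points into Conversion (i.e. leaves Conversion via a parent).
Parents of Conversion: {PriceTier, StoreType}.
Enumerating:
  P1: Conversion <- PriceTier -> EmailOpen
  P2: Conversion <- StoreType -> PriorPurchase -> EmailOpen
  P3: Conversion <- StoreType -> EmailOpen
That exhausts the simple backdoor paths. Count: 3.

3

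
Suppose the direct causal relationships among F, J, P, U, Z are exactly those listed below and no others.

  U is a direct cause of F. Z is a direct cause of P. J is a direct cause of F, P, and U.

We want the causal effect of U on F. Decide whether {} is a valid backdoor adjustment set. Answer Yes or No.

No

Backdoor paths from U to F (paths whose first edge points into U):
  P1: U <- J -> F
Condition 1 (no descendant of U in the set): holds — descendants of U are {F}; none are in {}.
Condition 2 (every backdoor path blocked by {}):
  P1: open — no interior node is in the conditioning set.
{} does not satisfy the backdoor criterion.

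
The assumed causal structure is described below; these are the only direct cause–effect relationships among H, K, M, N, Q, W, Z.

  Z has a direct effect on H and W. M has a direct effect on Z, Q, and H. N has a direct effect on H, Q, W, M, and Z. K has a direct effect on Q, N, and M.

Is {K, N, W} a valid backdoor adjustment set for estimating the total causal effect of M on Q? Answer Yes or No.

Backdoor paths from M to Q (paths whose first edge points into M):
  P1: M <- K -> N -> Q
  P2: M <- K -> Q
  P3: M <- N <- K -> Q
  P4: M <- N -> Q
Condition 1 (no descendant of M in the set): FAILS — W is a descendant of M.
Condition 2 (every backdoor path blocked by {K, N, W}):
  P1: blocked at fork node K ∈ conditioning set.
  P2: blocked at fork node K ∈ conditioning set.
  P3: blocked at chain node N ∈ conditioning set.
  P4: blocked at fork node N ∈ conditioning set.
{K, N, W} does not satisfy the backdoor criterion.

No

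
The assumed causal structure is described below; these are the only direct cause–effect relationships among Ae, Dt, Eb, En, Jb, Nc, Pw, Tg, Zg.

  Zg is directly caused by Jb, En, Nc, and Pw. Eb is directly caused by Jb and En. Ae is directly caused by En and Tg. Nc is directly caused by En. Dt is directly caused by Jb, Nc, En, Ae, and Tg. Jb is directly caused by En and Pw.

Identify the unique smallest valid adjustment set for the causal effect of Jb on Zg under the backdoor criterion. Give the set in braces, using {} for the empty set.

{En, Pw}

Variables eligible for adjustment (non-descendants of Jb, excluding Jb and Zg): {Ae, En, Nc, Pw, Tg}.
Backdoor paths from Jb to Zg:
  P1: Jb <- Pw -> Zg
  P2: Jb <- En -> Ae <- Tg -> Dt <- Nc -> Zg
  P3: Jb <- En -> Ae -> Dt <- Nc -> Zg
  P4: Jb <- En -> Nc -> Zg
  P5: Jb <- En -> Dt <- Nc -> Zg
  P6: Jb <- En -> Zg
The empty set is not sufficient: P1 (Jb <- Pw -> Zg) has no collider blocking it and no conditioned non-collider, so it is open.
Try {En, Pw}:
  P1: blocked at fork node Pw ∈ conditioning set.
  P2: blocked at fork node En ∈ conditioning set.
  P3: blocked at fork node En ∈ conditioning set.
  P4: blocked at fork node En ∈ conditioning set.
  P5: blocked at fork node En ∈ conditioning set.
  P6: blocked at fork node En ∈ conditioning set.
{En, Pw} contains no descendant of Jb and blocks every backdoor path.
Every element of {En, Pw} is needed (dropping En leaves P4 open; dropping Pw leaves P1 open), so no proper subset is valid.
Among all size-2 subsets of the eligible variables, only {En, Pw} blocks every backdoor path, so it is the unique smallest valid adjustment set.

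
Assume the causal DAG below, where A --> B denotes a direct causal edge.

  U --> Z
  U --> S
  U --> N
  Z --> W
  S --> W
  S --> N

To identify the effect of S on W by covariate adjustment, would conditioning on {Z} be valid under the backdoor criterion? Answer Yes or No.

Yes

Backdoor paths from S to W (paths whose first edge points into S):
  P1: S <- U -> Z -> W
Condition 1 (no descendant of S in the set): holds — descendants of S are {N, W}; none are in {Z}.
Condition 2 (every backdoor path blocked by {Z}):
  P1: blocked at chain node Z ∈ conditioning set.
{Z} satisfies the backdoor criterion.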